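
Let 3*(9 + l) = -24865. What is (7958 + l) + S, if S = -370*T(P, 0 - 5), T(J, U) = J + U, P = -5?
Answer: 10082/3 ≈ 3360.7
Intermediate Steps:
l = -24892/3 (l = -9 + (⅓)*(-24865) = -9 - 24865/3 = -24892/3 ≈ -8297.3)
S = 3700 (S = -370*(-5 + (0 - 5)) = -370*(-5 - 5) = -370*(-10) = 3700)
(7958 + l) + S = (7958 - 24892/3) + 3700 = -1018/3 + 3700 = 10082/3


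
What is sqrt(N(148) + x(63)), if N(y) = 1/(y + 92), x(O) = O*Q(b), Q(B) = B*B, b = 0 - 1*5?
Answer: sqrt(5670015)/60 ≈ 39.686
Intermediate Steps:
b = -5 (b = 0 - 5 = -5)
Q(B) = B**2
x(O) = 25*O (x(O) = O*(-5)**2 = O*25 = 25*O)
N(y) = 1/(92 + y)
sqrt(N(148) + x(63)) = sqrt(1/(92 + 148) + 25*63) = sqrt(1/240 + 1575) = sqrt(378001/240) = sqrt(5670015)/60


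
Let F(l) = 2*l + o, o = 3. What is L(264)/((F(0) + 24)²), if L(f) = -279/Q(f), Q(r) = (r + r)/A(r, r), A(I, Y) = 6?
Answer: -31/7128 ≈ -0.0043490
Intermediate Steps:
Q(r) = r/3 (Q(r) = (r + r)/6 = (2*r)/6 = r/3)
F(l) = 3 + 2*l (F(l) = 2*l + 3 = 3 + 2*l)
L(f) = -837/f (L(f) = -279*3/f = -837/f)
L(264)/((F(0) + 24)²) = (-837/264)/(((3 + 2*0) + 24)²) = (-837*1/264)/(((3 + 0) + 24)²) = -279/(88*(3 + 24)²) = -279/(88*(27²)) = -279/88/729 = -279/88*1/729 = -31/7128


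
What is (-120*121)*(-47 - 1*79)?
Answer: 1829520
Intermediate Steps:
(-120*121)*(-47 - 1*79) = -14520*(-47 - 79) = -14520*(-126) = 1829520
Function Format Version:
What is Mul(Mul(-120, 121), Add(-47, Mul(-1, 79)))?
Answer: 1829520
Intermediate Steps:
Mul(Mul(-120, 121), Add(-47, Mul(-1, 79))) = Mul(-14520, Add(-47, -79)) = Mul(-14520, -126) = 1829520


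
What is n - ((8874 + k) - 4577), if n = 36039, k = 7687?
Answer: 24055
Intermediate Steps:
n - ((8874 + k) - 4577) = 36039 - ((8874 + 7687) - 4577) = 36039 - (16561 - 4577) = 36039 - 1*11984 = 36039 - 11984 = 24055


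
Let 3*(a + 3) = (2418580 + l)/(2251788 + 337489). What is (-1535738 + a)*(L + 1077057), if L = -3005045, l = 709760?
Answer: 7666562933393978276/2589277 ≈ 2.9609e+12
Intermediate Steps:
a = -6725051/2589277 (a = -3 + ((2418580 + 709760)/(2251788 + 337489))/3 = -3 + (3128340/2589277)/3 = -3 + (3128340*(1/2589277))/3 = -3 + (⅓)*(3128340/2589277) = -3 + 1042780/2589277 = -6725051/2589277 ≈ -2.5973)
(-1535738 + a)*(L + 1077057) = (-1535738 - 6725051/2589277)*(-3005045 + 1077057) = -3976457806477/2589277*(-1927988) = 7666562933393978276/2589277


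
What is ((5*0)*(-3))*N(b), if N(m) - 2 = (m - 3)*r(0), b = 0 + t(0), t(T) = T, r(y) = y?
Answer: 0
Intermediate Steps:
b = 0 (b = 0 + 0 = 0)
N(m) = 2 (N(m) = 2 + (m - 3)*0 = 2 + (-3 + m)*0 = 2 + 0 = 2)
((5*0)*(-3))*N(b) = ((5*0)*(-3))*2 = (0*(-3))*2 = 0*2 = 0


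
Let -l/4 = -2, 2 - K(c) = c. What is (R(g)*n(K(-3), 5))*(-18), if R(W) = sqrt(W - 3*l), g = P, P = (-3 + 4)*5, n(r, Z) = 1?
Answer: -18*I*sqrt(19) ≈ -78.46*I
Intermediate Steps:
K(c) = 2 - c
l = 8 (l = -4*(-2) = 8)
P = 5 (P = 1*5 = 5)
g = 5
R(W) = sqrt(-24 + W) (R(W) = sqrt(W - 3*8) = sqrt(W - 24) = sqrt(-24 + W))
(R(g)*n(K(-3), 5))*(-18) = (sqrt(-24 + 5)*1)*(-18) = (sqrt(-19)*1)*(-18) = ((I*sqrt(19))*1)*(-18) = (I*sqrt(19))*(-18) = -18*I*sqrt(19)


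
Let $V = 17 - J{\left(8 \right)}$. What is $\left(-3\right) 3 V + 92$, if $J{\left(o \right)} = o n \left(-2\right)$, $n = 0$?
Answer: $-61$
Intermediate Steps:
$J{\left(o \right)} = 0$ ($J{\left(o \right)} = o 0 \left(-2\right) = 0 \left(-2\right) = 0$)
$V = 17$ ($V = 17 - 0 = 17 + 0 = 17$)
$\left(-3\right) 3 V + 92 = \left(-3\right) 3 \cdot 17 + 92 = \left(-9\right) 17 + 92 = -153 + 92 = -61$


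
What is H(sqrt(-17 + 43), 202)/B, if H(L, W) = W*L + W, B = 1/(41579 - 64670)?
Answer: -4664382 - 4664382*sqrt(26) ≈ -2.8448e+7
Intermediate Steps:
B = -1/23091 (B = 1/(-23091) = -1/23091 ≈ -4.3307e-5)
H(L, W) = W + L*W (H(L, W) = L*W + W = W + L*W)
H(sqrt(-17 + 43), 202)/B = (202*(1 + sqrt(-17 + 43)))/(-1/23091) = (202*(1 + sqrt(26)))*(-23091) = (202 + 202*sqrt(26))*(-23091) = -4664382 - 4664382*sqrt(26)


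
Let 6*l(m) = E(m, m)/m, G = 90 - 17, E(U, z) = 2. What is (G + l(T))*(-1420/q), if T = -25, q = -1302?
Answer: 111044/1395 ≈ 79.601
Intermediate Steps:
G = 73
l(m) = 1/(3*m) (l(m) = (2/m)/6 = 1/(3*m))
(G + l(T))*(-1420/q) = (73 + (1/3)/(-25))*(-1420/(-1302)) = (73 + (1/3)*(-1/25))*(-1420*(-1/1302)) = (73 - 1/75)*(710/651) = (5474/75)*(710/651) = 111044/1395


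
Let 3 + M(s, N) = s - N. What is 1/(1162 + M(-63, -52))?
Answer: 1/1148 ≈ 0.00087108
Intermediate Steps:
M(s, N) = -3 + s - N (M(s, N) = -3 + (s - N) = -3 + s - N)
1/(1162 + M(-63, -52)) = 1/(1162 + (-3 - 63 - 1*(-52))) = 1/(1162 + (-3 - 63 + 52)) = 1/(1162 - 14) = 1/1148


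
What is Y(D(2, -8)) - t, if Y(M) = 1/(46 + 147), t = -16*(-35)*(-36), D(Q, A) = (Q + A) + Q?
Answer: 3890881/193 ≈ 20160.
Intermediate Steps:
D(Q, A) = A + 2*Q (D(Q, A) = (A + Q) + Q = A + 2*Q)
t = -20160 (t = 560*(-36) = -20160)
Y(M) = 1/193
Y(D(2, -8)) - t = 1/193 - 1*(-20160) = 1/193 + 20160 = 3890881/193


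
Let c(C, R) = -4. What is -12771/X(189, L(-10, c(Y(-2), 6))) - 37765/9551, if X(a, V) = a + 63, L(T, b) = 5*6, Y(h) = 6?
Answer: -14610289/267428 ≈ -54.633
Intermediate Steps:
L(T, b) = 30
X(a, V) = 63 + a
-12771/X(189, L(-10, c(Y(-2), 6))) - 37765/9551 = -12771/(63 + 189) - 37765/9551 = -12771/252 - 37765*1/9551 = -12771*1/252 - 37765/9551 = -1419/28 - 37765/9551 = -14610289/267428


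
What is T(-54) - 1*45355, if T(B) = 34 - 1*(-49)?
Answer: -45272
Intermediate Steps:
T(B) = 83 (T(B) = 34 + 49 = 83)
T(-54) - 1*45355 = 83 - 1*45355 = 83 - 45355 = -45272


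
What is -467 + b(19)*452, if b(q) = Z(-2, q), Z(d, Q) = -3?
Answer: -1823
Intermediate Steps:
b(q) = -3
-467 + b(19)*452 = -467 - 3*452 = -467 - 1356 = -1823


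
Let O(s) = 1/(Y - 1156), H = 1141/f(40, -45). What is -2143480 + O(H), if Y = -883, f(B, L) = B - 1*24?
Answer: -4370555721/2039 ≈ -2.1435e+6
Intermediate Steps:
f(B, L) = -24 + B (f(B, L) = B - 24 = -24 + B)
H = 1141/16 (H = 1141/(-24 + 40) = 1141/16 ≈ 71.313)
O(s) = -1/2039 (O(s) = 1/(-883 - 1156) = 1/(-2039) = -1/2039)
-2143480 + O(H) = -2143480 - 1/2039 = -4370555721/2039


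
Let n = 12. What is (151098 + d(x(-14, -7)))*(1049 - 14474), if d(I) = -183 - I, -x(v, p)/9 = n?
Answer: -2027483775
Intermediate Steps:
x(v, p) = -108 (x(v, p) = -9*12 = -108)
(151098 + d(x(-14, -7)))*(1049 - 14474) = (151098 + (-183 - 1*(-108)))*(1049 - 14474) = (151098 + (-183 + 108))*(-13425) = (151098 - 75)*(-13425) = 151023*(-13425) = -2027483775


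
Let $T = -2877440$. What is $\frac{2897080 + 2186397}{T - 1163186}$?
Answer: $- \frac{5083477}{4040626} \approx -1.2581$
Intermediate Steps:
$\frac{2897080 + 2186397}{T - 1163186} = \frac{2897080 + 2186397}{-2877440 - 1163186} = \frac{5083477}{-4040626} = 5083477 \left(- \frac{1}{4040626}\right) = - \frac{5083477}{4040626}$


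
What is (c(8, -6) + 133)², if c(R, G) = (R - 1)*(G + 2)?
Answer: 11025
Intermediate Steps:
c(R, G) = (-1 + R)*(2 + G)
(c(8, -6) + 133)² = ((-2 - 1*(-6) + 2*8 - 6*8) + 133)² = ((-2 + 6 + 16 - 48) + 133)² = (-28 + 133)² = 105² = 11025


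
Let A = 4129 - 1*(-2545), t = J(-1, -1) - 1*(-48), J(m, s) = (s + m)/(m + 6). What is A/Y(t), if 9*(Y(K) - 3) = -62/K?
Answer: 3573927/1529 ≈ 2337.4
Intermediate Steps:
J(m, s) = (m + s)/(6 + m)
t = 238/5 (t = (-1 - 1)/(6 - 1) - 1*(-48) = -2/5 + 48 = (⅕)*(-2) + 48 = -⅖ + 48 = 238/5 ≈ 47.600)
Y(K) = 3 - 62/(9*K) (Y(K) = 3 + (-62/K)/9 = 3 - 62/(9*K))
A = 6674 (A = 4129 + 2545 = 6674)
A/Y(t) = 6674/(3 - 62/(9*238/5)) = 6674/(3 - 62/9*5/238) = 6674/(3 - 155/1071) = 6674/(3058/1071) = 6674*(1071/3058) = 3573927/1529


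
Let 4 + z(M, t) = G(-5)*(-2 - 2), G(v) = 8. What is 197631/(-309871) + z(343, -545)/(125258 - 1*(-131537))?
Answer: -50761808001/79573323445 ≈ -0.63793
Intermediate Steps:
z(M, t) = -36 (z(M, t) = -4 + 8*(-2 - 2) = -4 + 8*(-4) = -4 - 32 = -36)
197631/(-309871) + z(343, -545)/(125258 - 1*(-131537)) = 197631/(-309871) - 36/(125258 - 1*(-131537)) = 197631*(-1/309871) - 36/(125258 + 131537) = -197631/309871 - 36/256795 = -50761808001/79573323445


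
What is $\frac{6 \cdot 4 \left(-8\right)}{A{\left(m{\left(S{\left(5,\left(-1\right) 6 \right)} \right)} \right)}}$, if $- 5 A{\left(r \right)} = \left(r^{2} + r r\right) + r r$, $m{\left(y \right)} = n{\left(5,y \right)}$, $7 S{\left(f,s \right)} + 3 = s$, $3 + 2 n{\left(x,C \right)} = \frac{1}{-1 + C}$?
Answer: $\frac{65536}{605} \approx 108.32$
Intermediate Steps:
$n{\left(x,C \right)} = - \frac{3}{2} + \frac{1}{2 \left(-1 + C\right)}$
$S{\left(f,s \right)} = - \frac{3}{7} + \frac{s}{7}$
$m{\left(y \right)} = \frac{4 - 3 y}{2 \left(-1 + y\right)}$
$A{\left(r \right)} = - \frac{3 r^{2}}{5}$ ($A{\left(r \right)} = - \frac{\left(r^{2} + r r\right) + r r}{5} = - \frac{\left(r^{2} + r^{2}\right) + r^{2}}{5} = - \frac{2 r^{2} + r^{2}}{5} = - \frac{3 r^{2}}{5}$)
$\frac{6 \cdot 4 \left(-8\right)}{A{\left(m{\left(S{\left(5,\left(-1\right) 6 \right)} \right)} \right)}} = \frac{6 \cdot 4 \left(-8\right)}{\left(- \frac{3}{5}\right) \left(\frac{4 - 3 \left(- \frac{3}{7} + \frac{\left(-1\right) 6}{7}\right)}{2 \left(-1 + \left(- \frac{3}{7} + \frac{\left(-1\right) 6}{7}\right)\right)}\right)^{2}} = \frac{24 \left(-8\right)}{\left(- \frac{3}{5}\right) \left(\frac{4 - 3 \left(- \frac{3}{7} + \frac{1}{7} \left(-6\right)\right)}{2 \left(-1 + \left(- \frac{3}{7} + \frac{1}{7} \left(-6\right)\right)\right)}\right)^{2}} = - \frac{192}{\left(- \frac{3}{5}\right) \left(\frac{4 - 3 \left(- \frac{3}{7} - \frac{6}{7}\right)}{2 \left(-1 - \frac{9}{7}\right)}\right)^{2}} = - \frac{192}{\left(- \frac{3}{5}\right) \left(\frac{4 - - \frac{27}{7}}{2 \left(-1 - \frac{9}{7}\right)}\right)^{2}} = - \frac{192}{\left(- \frac{3}{5}\right) \left(\frac{4 + \frac{27}{7}}{2 \left(- \frac{16}{7}\right)}\right)^{2}} = - \frac{192}{\left(- \frac{3}{5}\right) \left(\frac{1}{2} \left(- \frac{7}{16}\right) \frac{55}{7}\right)^{2}} = - \frac{192}{\left(- \frac{3}{5}\right) \left(- \frac{55}{32}\right)^{2}} = - \frac{192}{\left(- \frac{3}{5}\right) \frac{3025}{1024}} = - \frac{192}{- \frac{1815}{1024}} = \left(-192\right) \left(- \frac{1024}{1815}\right) = \frac{65536}{605}$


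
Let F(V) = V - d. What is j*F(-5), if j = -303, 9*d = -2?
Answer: 4343/3 ≈ 1447.7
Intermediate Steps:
d = -2/9 (d = (⅑)*(-2) = -2/9 ≈ -0.22222)
F(V) = 2/9 + V (F(V) = V - 1*(-2/9) = V + 2/9 = 2/9 + V)
j*F(-5) = -303*(2/9 - 5) = -303*(-43/9) = 4343/3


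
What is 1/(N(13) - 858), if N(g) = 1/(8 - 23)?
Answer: -15/12871 ≈ -0.0011654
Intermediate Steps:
N(g) = -1/15 (N(g) = 1/(-15) = -1/15)
1/(N(13) - 858) = 1/(-1/15 - 858) = 1/(-12871/15) = -15/12871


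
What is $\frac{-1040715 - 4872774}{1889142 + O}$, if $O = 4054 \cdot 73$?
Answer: $- \frac{5913489}{2185084} \approx -2.7063$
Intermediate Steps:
$O = 295942$
$\frac{-1040715 - 4872774}{1889142 + O} = \frac{-1040715 - 4872774}{1889142 + 295942} = - \frac{5913489}{2185084}$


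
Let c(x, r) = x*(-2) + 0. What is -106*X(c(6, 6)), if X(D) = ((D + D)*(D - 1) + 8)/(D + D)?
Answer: 4240/3 ≈ 1413.3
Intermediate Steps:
c(x, r) = -2*x (c(x, r) = -2*x + 0 = -2*x)
X(D) = (8 + 2*D*(-1 + D))/(2*D) (X(D) = ((2*D)*(-1 + D) + 8)/((2*D)) = (2*D*(-1 + D) + 8)*(1/(2*D)) = (8 + 2*D*(-1 + D))*(1/(2*D)) = (8 + 2*D*(-1 + D))/(2*D))
-106*X(c(6, 6)) = -106*(-1 - 2*6 + 4/((-2*6))) = -106*(-1 - 12 + 4/(-12)) = -106*(-1 - 12 + 4*(-1/12)) = -106*(-1 - 12 - ⅓) = -106*(-40/3) = 4240/3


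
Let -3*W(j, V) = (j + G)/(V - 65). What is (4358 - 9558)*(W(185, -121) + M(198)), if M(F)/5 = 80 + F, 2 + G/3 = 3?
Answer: -2017100800/279 ≈ -7.2298e+6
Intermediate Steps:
G = 3 (G = -6 + 3*3 = -6 + 9 = 3)
W(j, V) = -(3 + j)/(3*(-65 + V)) (W(j, V) = -(j + 3)/(3*(V - 65)) = -(3 + j)/(3*(-65 + V)))
M(F) = 400 + 5*F (M(F) = 5*(80 + F) = 400 + 5*F)
(4358 - 9558)*(W(185, -121) + M(198)) = (4358 - 9558)*((-3 - 1*185)/(3*(-65 - 121)) + (400 + 5*198)) = -5200*((⅓)*(-3 - 185)/(-186) + (400 + 990)) = -5200*((⅓)*(-1/186)*(-188) + 1390) = -5200*(94/279 + 1390) = -5200*387904/279 = -2017100800/279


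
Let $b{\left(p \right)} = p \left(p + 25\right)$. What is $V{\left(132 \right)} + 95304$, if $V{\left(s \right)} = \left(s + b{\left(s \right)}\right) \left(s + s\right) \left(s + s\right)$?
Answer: $1453675080$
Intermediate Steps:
$b{\left(p \right)} = p \left(25 + p\right)$
$V{\left(s \right)} = 4 s^{2} \left(s + s \left(25 + s\right)\right)$ ($V{\left(s \right)} = \left(s + s \left(25 + s\right)\right) \left(s + s\right) \left(s + s\right) = \left(s + s \left(25 + s\right)\right) 2 s 2 s = 2 s \left(s + s \left(25 + s\right)\right) 2 s = 4 s^{2} \left(s + s \left(25 + s\right)\right)$)
$V{\left(132 \right)} + 95304 = 4 \cdot 132^{3} \left(26 + 132\right) + 95304 = 4 \cdot 2299968 \cdot 158 + 95304 = 1453579776 + 95304 = 1453675080$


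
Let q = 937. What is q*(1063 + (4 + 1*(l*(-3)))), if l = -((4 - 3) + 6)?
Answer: 1019456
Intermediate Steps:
l = -7 (l = -(1 + 6) = -1*7 = -7)
q*(1063 + (4 + 1*(l*(-3)))) = 937*(1063 + (4 + 1*(-7*(-3)))) = 937*(1063 + (4 + 1*21)) = 937*(1063 + (4 + 21)) = 937*(1063 + 25) = 937*1088 = 1019456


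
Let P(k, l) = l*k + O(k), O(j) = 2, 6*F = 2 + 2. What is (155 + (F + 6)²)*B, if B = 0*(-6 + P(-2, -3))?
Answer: 0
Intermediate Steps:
F = ⅔ (F = (2 + 2)/6 = (⅙)*4 = ⅔ ≈ 0.66667)
P(k, l) = 2 + k*l (P(k, l) = l*k + 2 = k*l + 2 = 2 + k*l)
B = 0 (B = 0*(-6 + (2 - 2*(-3))) = 0*(-6 + (2 + 6)) = 0*(-6 + 8) = 0*2 = 0)
(155 + (F + 6)²)*B = (155 + (⅔ + 6)²)*0 = (155 + (20/3)²)*0 = (155 + 400/9)*0 = (1795/9)*0 = 0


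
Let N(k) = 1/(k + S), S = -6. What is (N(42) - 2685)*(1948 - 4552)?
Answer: 20975003/3 ≈ 6.9917e+6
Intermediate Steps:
N(k) = 1/(-6 + k) (N(k) = 1/(k - 6) = 1/(-6 + k))
(N(42) - 2685)*(1948 - 4552) = (1/(-6 + 42) - 2685)*(1948 - 4552) = (1/36 - 2685)*(-2604) = -96659/36*(-2604) = 20975003/3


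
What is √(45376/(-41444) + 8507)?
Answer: 51*√351061763/10361 ≈ 92.227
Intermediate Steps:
√(45376/(-41444) + 8507) = √(45376*(-1/41444) + 8507) = √(-11344/10361 + 8507) = √(88129683/10361) = 51*√351061763/10361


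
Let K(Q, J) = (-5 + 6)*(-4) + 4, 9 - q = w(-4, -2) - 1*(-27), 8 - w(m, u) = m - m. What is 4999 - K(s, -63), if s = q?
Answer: 4999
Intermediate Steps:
w(m, u) = 8 (w(m, u) = 8 - (m - m) = 8 - 1*0 = 8 + 0 = 8)
q = -26 (q = 9 - (8 - 1*(-27)) = 9 - (8 + 27) = 9 - 1*35 = 9 - 35 = -26)
s = -26
K(Q, J) = 0 (K(Q, J) = 1*(-4) + 4 = -4 + 4 = 0)
4999 - K(s, -63) = 4999 - 1*0 = 4999 + 0 = 4999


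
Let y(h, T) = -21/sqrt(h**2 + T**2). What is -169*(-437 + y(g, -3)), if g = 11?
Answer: 73853 + 273*sqrt(130)/10 ≈ 74164.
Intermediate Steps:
y(h, T) = -21/sqrt(T**2 + h**2)
-169*(-437 + y(g, -3)) = -169*(-437 - 21/sqrt((-3)**2 + 11**2)) = -169*(-437 - 21/sqrt(9 + 121)) = -169*(-437 - 21*sqrt(130)/130) = 73853 + 273*sqrt(130)/10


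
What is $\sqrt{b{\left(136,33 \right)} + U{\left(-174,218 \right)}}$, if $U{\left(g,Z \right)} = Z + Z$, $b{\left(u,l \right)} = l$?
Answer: $\sqrt{469} \approx 21.656$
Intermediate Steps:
$U{\left(g,Z \right)} = 2 Z$
$\sqrt{b{\left(136,33 \right)} + U{\left(-174,218 \right)}} = \sqrt{33 + 2 \cdot 218} = \sqrt{33 + 436} = \sqrt{469}$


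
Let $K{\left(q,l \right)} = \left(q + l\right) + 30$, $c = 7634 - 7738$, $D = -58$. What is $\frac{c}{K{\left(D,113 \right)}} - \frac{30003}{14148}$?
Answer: $- \frac{1340549}{400860} \approx -3.3442$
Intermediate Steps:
$c = -104$ ($c = 7634 - 7738 = -104$)
$K{\left(q,l \right)} = 30 + l + q$ ($K{\left(q,l \right)} = \left(l + q\right) + 30 = 30 + l + q$)
$\frac{c}{K{\left(D,113 \right)}} - \frac{30003}{14148} = - \frac{104}{30 + 113 - 58} - \frac{30003}{14148} = - \frac{104}{85} - \frac{10001}{4716} = - \frac{1340549}{400860}$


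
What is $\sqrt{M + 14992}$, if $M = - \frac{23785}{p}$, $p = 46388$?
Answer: $\frac{\sqrt{8064845012267}}{23194} \approx 122.44$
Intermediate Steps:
$M = - \frac{23785}{46388} \approx -0.51274$
$\sqrt{M + 14992} = \sqrt{- \frac{23785}{46388} + 14992} = \sqrt{\frac{695425111}{46388}} = \frac{\sqrt{8064845012267}}{23194}$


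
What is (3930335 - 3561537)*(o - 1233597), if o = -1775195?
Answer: -1109636472016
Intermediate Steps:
(3930335 - 3561537)*(o - 1233597) = (3930335 - 3561537)*(-1775195 - 1233597) = 368798*(-3008792) = -1109636472016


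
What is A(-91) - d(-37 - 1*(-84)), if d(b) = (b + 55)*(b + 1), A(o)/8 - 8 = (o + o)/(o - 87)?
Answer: -429320/89 ≈ -4823.8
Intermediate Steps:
A(o) = 64 + 16*o/(-87 + o) (A(o) = 64 + 8*((o + o)/(o - 87)) = 64 + 8*((2*o)/(-87 + o)) = 64 + 8*(2*o/(-87 + o)) = 64 + 16*o/(-87 + o))
d(b) = (1 + b)*(55 + b) (d(b) = (55 + b)*(1 + b) = (1 + b)*(55 + b))
A(-91) - d(-37 - 1*(-84)) = 16*(-348 + 5*(-91))/(-87 - 91) - (55 + (-37 - 1*(-84))² + 56*(-37 - 1*(-84))) = 16*(-348 - 455)/(-178) - (55 + (-37 + 84)² + 56*(-37 + 84)) = 16*(-1/178)*(-803) - (55 + 47² + 56*47) = 6424/89 - (55 + 2209 + 2632) = 6424/89 - 1*4896 = 6424/89 - 4896 = -429320/89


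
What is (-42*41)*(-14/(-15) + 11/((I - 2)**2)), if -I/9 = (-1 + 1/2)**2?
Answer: -3837764/1445 ≈ -2655.9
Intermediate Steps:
I = -9/4 (I = -9*(-1 + 1/2)**2 = -9*(-1/2)**2 = -9*1/4 = -9/4 ≈ -2.2500)
(-42*41)*(-14/(-15) + 11/((I - 2)**2)) = (-42*41)*(-14/(-15) + 11/((-9/4 - 2)**2)) = -1722*(-14*(-1/15) + 11/((-17/4)**2)) = -1722*(14/15 + 11/(289/16)) = -1722*(14/15 + 11*(16/289)) = -1722*(14/15 + 176/289) = -1722*6686/4335 = -3837764/1445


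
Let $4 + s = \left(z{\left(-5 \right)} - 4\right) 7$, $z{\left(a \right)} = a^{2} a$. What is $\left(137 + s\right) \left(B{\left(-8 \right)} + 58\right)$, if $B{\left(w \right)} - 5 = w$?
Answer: $-42350$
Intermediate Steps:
$B{\left(w \right)} = 5 + w$
$z{\left(a \right)} = a^{3}$
$s = -907$ ($s = -4 + \left(\left(-5\right)^{3} - 4\right) 7 = -4 + \left(-125 - 4\right) 7 = -4 - 903 = -907$)
$\left(137 + s\right) \left(B{\left(-8 \right)} + 58\right) = \left(137 - 907\right) \left(\left(5 - 8\right) + 58\right) = - 770 \left(-3 + 58\right) = \left(-770\right) 55 = -42350$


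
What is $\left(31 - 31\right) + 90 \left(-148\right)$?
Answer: $-13320$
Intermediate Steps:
$\left(31 - 31\right) + 90 \left(-148\right) = \left(31 - 31\right) - 13320 = 0 - 13320 = -13320$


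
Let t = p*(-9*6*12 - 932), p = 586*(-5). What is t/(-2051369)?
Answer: -4629400/2051369 ≈ -2.2567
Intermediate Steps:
p = -2930
t = 4629400 (t = -2930*(-9*6*12 - 932) = -2930*(-54*12 - 932) = -2930*(-648 - 932) = -2930*(-1580) = 4629400)
t/(-2051369) = 4629400/(-2051369) = 4629400*(-1/2051369) = -4629400/2051369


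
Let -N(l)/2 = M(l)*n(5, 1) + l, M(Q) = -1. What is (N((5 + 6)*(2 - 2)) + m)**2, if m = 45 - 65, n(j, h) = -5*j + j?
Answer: 3600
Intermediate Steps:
n(j, h) = -4*j
m = -20
N(l) = -40 - 2*l (N(l) = -2*(-(-4)*5 + l) = -2*(-1*(-20) + l) = -2*(20 + l) = -40 - 2*l)
(N((5 + 6)*(2 - 2)) + m)**2 = ((-40 - 2*(5 + 6)*(2 - 2)) - 20)**2 = ((-40 - 22*0) - 20)**2 = ((-40 - 2*0) - 20)**2 = ((-40 + 0) - 20)**2 = (-40 - 20)**2 = (-60)**2 = 3600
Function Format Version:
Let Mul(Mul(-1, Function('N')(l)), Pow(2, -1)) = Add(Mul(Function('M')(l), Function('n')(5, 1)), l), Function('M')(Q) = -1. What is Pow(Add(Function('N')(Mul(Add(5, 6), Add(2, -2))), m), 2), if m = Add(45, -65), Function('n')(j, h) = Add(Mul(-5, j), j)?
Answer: 3600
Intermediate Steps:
Function('n')(j, h) = Mul(-4, j)
m = -20
Function('N')(l) = Add(-40, Mul(-2, l)) (Function('N')(l) = Mul(-2, Add(Mul(-1, Mul(-4, 5)), l)) = Mul(-2, Add(Mul(-1, -20), l)) = Mul(-2, Add(20, l)) = Add(-40, Mul(-2, l)))
Pow(Add(Function('N')(Mul(Add(5, 6), Add(2, -2))), m), 2) = Pow(Add(Add(-40, Mul(-2, Mul(Add(5, 6), Add(2, -2)))), -20), 2) = Pow(Add(Add(-40, Mul(-2, Mul(11, 0))), -20), 2) = Pow(Add(Add(-40, Mul(-2, 0)), -20), 2) = Pow(Add(Add(-40, 0), -20), 2) = Pow(Add(-40, -20), 2) = Pow(-60, 2) = 3600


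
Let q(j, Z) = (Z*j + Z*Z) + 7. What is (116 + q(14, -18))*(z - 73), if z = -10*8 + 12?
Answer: -27495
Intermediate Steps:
q(j, Z) = 7 + Z² + Z*j (q(j, Z) = (Z*j + Z²) + 7 = (Z² + Z*j) + 7 = 7 + Z² + Z*j)
z = -68 (z = -80 + 12 = -68)
(116 + q(14, -18))*(z - 73) = (116 + (7 + (-18)² - 18*14))*(-68 - 73) = (116 + (7 + 324 - 252))*(-141) = (116 + 79)*(-141) = 195*(-141) = -27495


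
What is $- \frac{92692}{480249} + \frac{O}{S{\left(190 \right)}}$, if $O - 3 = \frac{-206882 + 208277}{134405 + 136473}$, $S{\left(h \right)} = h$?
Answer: $- \frac{141278253749}{797318994780} \approx -0.17719$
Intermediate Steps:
$O = \frac{26259}{8738}$ ($O = 3 + \frac{-206882 + 208277}{134405 + 136473} = 3 + \frac{1395}{270878} = 3 + 1395 \cdot \frac{1}{270878} = 3 + \frac{45}{8738} = \frac{26259}{8738} \approx 3.0051$)
$- \frac{92692}{480249} + \frac{O}{S{\left(190 \right)}} = - \frac{92692}{480249} + \frac{26259}{8738 \cdot 190} = \left(-92692\right) \frac{1}{480249} + \frac{26259}{8738} \cdot \frac{1}{190} = - \frac{92692}{480249} + \frac{26259}{1660220} = - \frac{141278253749}{797318994780}$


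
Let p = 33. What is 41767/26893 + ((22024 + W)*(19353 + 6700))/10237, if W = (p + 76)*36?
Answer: 18180720669671/275303641 ≈ 66039.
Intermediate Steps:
W = 3924 (W = (33 + 76)*36 = 109*36 = 3924)
41767/26893 + ((22024 + W)*(19353 + 6700))/10237 = 41767/26893 + ((22024 + 3924)*(19353 + 6700))/10237 = 41767*(1/26893) + (25948*26053)*(1/10237) = 41767/26893 + 676023244*(1/10237) = 41767/26893 + 676023244/10237 = 18180720669671/275303641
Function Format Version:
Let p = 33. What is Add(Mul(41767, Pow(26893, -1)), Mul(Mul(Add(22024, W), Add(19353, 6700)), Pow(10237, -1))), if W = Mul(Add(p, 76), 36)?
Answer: Rational(18180720669671, 275303641) ≈ 66039.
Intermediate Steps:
W = 3924 (W = Mul(Add(33, 76), 36) = Mul(109, 36) = 3924)
Add(Mul(41767, Pow(26893, -1)), Mul(Mul(Add(22024, W), Add(19353, 6700)), Pow(10237, -1))) = Add(Mul(41767, Pow(26893, -1)), Mul(Mul(Add(22024, 3924), Add(19353, 6700)), Pow(10237, -1))) = Add(Mul(41767, Rational(1, 26893)), Mul(Mul(25948, 26053), Rational(1, 10237))) = Add(Rational(41767, 26893), Mul(676023244, Rational(1, 10237))) = Add(Rational(41767, 26893), Rational(676023244, 10237)) = Rational(18180720669671, 275303641)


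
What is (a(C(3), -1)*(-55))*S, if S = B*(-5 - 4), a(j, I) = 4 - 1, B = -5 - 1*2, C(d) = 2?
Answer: -10395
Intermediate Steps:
B = -7 (B = -5 - 2 = -7)
a(j, I) = 3
S = 63 (S = -7*(-5 - 4) = -7*(-9) = 63)
(a(C(3), -1)*(-55))*S = (3*(-55))*63 = -165*63 = -10395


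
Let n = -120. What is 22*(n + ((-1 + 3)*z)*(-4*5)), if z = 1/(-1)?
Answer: -1760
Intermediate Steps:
z = -1
22*(n + ((-1 + 3)*z)*(-4*5)) = 22*(-120 + ((-1 + 3)*(-1))*(-4*5)) = 22*(-120 + (2*(-1))*(-20)) = 22*(-120 - 2*(-20)) = 22*(-120 + 40) = 22*(-80) = -1760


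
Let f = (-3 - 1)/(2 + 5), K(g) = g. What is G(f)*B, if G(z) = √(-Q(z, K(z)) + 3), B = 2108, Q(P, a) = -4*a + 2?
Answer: 6324*I*√7/7 ≈ 2390.2*I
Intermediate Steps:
Q(P, a) = 2 - 4*a
f = -4/7 ≈ -0.57143
G(z) = √(1 + 4*z) (G(z) = √(-(2 - 4*z) + 3) = √((-2 + 4*z) + 3) = √(1 + 4*z))
G(f)*B = √(1 + 4*(-4/7))*2108 = √(1 - 16/7)*2108 = √(-9/7)*2108 = (3*I*√7/7)*2108 = 6324*I*√7/7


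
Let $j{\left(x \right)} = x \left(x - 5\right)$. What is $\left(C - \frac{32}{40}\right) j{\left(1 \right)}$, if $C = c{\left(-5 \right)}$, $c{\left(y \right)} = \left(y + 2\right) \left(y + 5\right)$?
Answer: $\frac{16}{5} \approx 3.2$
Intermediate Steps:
$c{\left(y \right)} = \left(2 + y\right) \left(5 + y\right)$
$C = 0$ ($C = 10 + \left(-5\right)^{2} + 7 \left(-5\right) = 10 + 25 - 35 = 0$)
$j{\left(x \right)} = x \left(-5 + x\right)$
$\left(C - \frac{32}{40}\right) j{\left(1 \right)} = \left(0 - \frac{32}{40}\right) 1 \left(-5 + 1\right) = \left(0 - \frac{4}{5}\right) 1 \left(-4\right) = \left(0 - \frac{4}{5}\right) \left(-4\right) = \left(- \frac{4}{5}\right) \left(-4\right) = \frac{16}{5}$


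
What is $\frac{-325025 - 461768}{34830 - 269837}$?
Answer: $\frac{786793}{235007} \approx 3.348$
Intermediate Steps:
$\frac{-325025 - 461768}{34830 - 269837} = \frac{-325025 - 461768}{-235007} = \left(-786793\right) \left(- \frac{1}{235007}\right) = \frac{786793}{235007}$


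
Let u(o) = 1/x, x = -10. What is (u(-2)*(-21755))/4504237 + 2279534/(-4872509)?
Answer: -20513922484457/43893870641266 ≈ -0.46735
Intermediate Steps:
u(o) = -⅒ (u(o) = 1/(-10) = -⅒)
(u(-2)*(-21755))/4504237 + 2279534/(-4872509) = -⅒*(-21755)/4504237 + 2279534/(-4872509) = (4351/2)*(1/4504237) + 2279534*(-1/4872509) = 4351/9008474 - 2279534/4872509 = -20513922484457/43893870641266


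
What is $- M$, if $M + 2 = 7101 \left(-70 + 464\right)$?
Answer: $-2797792$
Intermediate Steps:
$M = 2797792$ ($M = -2 + 7101 \left(-70 + 464\right) = -2 + 7101 \cdot 394 = -2 + 2797794 = 2797792$)
$- M = \left(-1\right) 2797792 = -2797792$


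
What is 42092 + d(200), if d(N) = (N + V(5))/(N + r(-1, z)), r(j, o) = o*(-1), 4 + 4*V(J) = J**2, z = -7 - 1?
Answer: 35021365/832 ≈ 42093.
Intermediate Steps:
z = -8
V(J) = -1 + J**2/4
r(j, o) = -o
d(N) = (21/4 + N)/(8 + N) (d(N) = (N + (-1 + (1/4)*5**2))/(N - 1*(-8)) = (N + (-1 + (1/4)*25))/(N + 8) = (N + (-1 + 25/4))/(8 + N) = (N + 21/4)/(8 + N) = (21/4 + N)/(8 + N))
42092 + d(200) = 42092 + (21/4 + 200)/(8 + 200) = 42092 + (821/4)/208 = 42092 + (1/208)*(821/4) = 42092 + 821/832 = 35021365/832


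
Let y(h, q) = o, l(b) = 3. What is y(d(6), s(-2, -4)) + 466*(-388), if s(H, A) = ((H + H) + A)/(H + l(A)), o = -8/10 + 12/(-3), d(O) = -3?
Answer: -904064/5 ≈ -1.8081e+5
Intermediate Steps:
o = -24/5 (o = -8*⅒ + 12*(-⅓) = -⅘ - 4 = -24/5 ≈ -4.8000)
s(H, A) = (A + 2*H)/(3 + H) (s(H, A) = ((H + H) + A)/(H + 3) = (2*H + A)/(3 + H) = (A + 2*H)/(3 + H))
y(h, q) = -24/5
y(d(6), s(-2, -4)) + 466*(-388) = -24/5 + 466*(-388) = -24/5 - 180808 = -904064/5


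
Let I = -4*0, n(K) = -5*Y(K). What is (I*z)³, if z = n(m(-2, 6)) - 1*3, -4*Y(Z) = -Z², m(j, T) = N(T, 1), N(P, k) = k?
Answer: 0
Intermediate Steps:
m(j, T) = 1
Y(Z) = Z²/4 (Y(Z) = -(-1)*Z²/4 = Z²/4)
n(K) = -5*K²/4
I = 0
z = -17/4 (z = -5/4*1² - 1*3 = -5/4*1 - 3 = -5/4 - 3 = -17/4 ≈ -4.2500)
(I*z)³ = (0*(-17/4))³ = 0³ = 0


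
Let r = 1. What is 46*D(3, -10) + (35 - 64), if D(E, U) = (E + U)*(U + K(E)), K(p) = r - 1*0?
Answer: 2869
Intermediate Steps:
K(p) = 1 (K(p) = 1 - 1*0 = 1 + 0 = 1)
D(E, U) = (1 + U)*(E + U) (D(E, U) = (E + U)*(U + 1) = (E + U)*(1 + U) = (1 + U)*(E + U))
46*D(3, -10) + (35 - 64) = 46*(3 - 10 + (-10)² + 3*(-10)) + (35 - 64) = 46*(3 - 10 + 100 - 30) - 29 = 46*63 - 29 = 2898 - 29 = 2869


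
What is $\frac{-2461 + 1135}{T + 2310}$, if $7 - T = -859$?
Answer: $- \frac{663}{1588} \approx -0.41751$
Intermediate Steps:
$T = 866$ ($T = 7 - -859 = 7 + 859 = 866$)
$\frac{-2461 + 1135}{T + 2310} = \frac{-2461 + 1135}{866 + 2310} = - \frac{1326}{3176} = \left(-1326\right) \frac{1}{3176} = - \frac{663}{1588}$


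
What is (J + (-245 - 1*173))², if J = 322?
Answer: 9216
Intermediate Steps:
(J + (-245 - 1*173))² = (322 + (-245 - 1*173))² = (322 + (-245 - 173))² = (322 - 418)² = (-96)² = 9216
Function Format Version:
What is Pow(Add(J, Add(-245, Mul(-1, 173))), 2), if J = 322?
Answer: 9216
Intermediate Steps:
Pow(Add(J, Add(-245, Mul(-1, 173))), 2) = Pow(Add(322, Add(-245, Mul(-1, 173))), 2) = Pow(Add(322, Add(-245, -173)), 2) = Pow(Add(322, -418), 2) = Pow(-96, 2) = 9216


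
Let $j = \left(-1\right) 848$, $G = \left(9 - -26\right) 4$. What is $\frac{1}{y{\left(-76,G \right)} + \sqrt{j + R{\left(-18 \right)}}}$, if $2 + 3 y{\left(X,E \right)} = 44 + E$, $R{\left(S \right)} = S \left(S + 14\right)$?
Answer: $\frac{273}{20054} - \frac{9 i \sqrt{194}}{20054} \approx 0.013613 - 0.0062509 i$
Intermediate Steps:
$G = 140$ ($G = \left(9 + 26\right) 4 = 35 \cdot 4 = 140$)
$R{\left(S \right)} = S \left(14 + S\right)$
$y{\left(X,E \right)} = 14 + \frac{E}{3}$ ($y{\left(X,E \right)} = - \frac{2}{3} + \frac{44 + E}{3} = - \frac{2}{3} + \left(\frac{44}{3} + \frac{E}{3}\right) = 14 + \frac{E}{3}$)
$j = -848$
$\frac{1}{y{\left(-76,G \right)} + \sqrt{j + R{\left(-18 \right)}}} = \frac{1}{\left(14 + \frac{1}{3} \cdot 140\right) + \sqrt{-848 - 18 \left(14 - 18\right)}} = \frac{1}{\left(14 + \frac{140}{3}\right) + \sqrt{-848 - -72}} = \frac{1}{\frac{182}{3} + \sqrt{-848 + 72}} = \frac{1}{\frac{182}{3} + \sqrt{-776}} = \frac{1}{\frac{182}{3} + 2 i \sqrt{194}}$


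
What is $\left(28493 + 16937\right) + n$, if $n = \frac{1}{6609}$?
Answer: $\frac{300246871}{6609} \approx 45430.0$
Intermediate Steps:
$n = \frac{1}{6609} \approx 0.00015131$
$\left(28493 + 16937\right) + n = \left(28493 + 16937\right) + \frac{1}{6609} = 45430 + \frac{1}{6609} = \frac{300246871}{6609}$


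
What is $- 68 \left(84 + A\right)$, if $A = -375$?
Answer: $19788$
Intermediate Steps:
$- 68 \left(84 + A\right) = - 68 \left(84 - 375\right) = \left(-68\right) \left(-291\right) = 19788$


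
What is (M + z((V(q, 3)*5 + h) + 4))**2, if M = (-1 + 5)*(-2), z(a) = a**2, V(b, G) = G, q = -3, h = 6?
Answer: 380689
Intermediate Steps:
M = -8 (M = 4*(-2) = -8)
(M + z((V(q, 3)*5 + h) + 4))**2 = (-8 + ((3*5 + 6) + 4)**2)**2 = (-8 + ((15 + 6) + 4)**2)**2 = (-8 + (21 + 4)**2)**2 = (-8 + 25**2)**2 = (-8 + 625)**2 = 617**2 = 380689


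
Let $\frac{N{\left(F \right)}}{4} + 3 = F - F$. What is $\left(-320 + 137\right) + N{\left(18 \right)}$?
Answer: $-195$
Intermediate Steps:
$N{\left(F \right)} = -12$ ($N{\left(F \right)} = -12 + 4 \left(F - F\right) = -12 + 4 \cdot 0 = -12 + 0 = -12$)
$\left(-320 + 137\right) + N{\left(18 \right)} = \left(-320 + 137\right) - 12 = -183 - 12 = -195$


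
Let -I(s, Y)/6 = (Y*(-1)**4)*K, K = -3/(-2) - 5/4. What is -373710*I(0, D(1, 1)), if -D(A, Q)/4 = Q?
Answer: -2242260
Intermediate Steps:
K = 1/4 (K = -3*(-1/2) - 5*1/4 = 3/2 - 5/4 = 1/4 ≈ 0.25000)
D(A, Q) = -4*Q
I(s, Y) = -3*Y/2 (I(s, Y) = -6*Y*(-1)**4/4 = -6*Y*1/4 = -6*Y/4 = -3*Y/2)
-373710*I(0, D(1, 1)) = -(-560565)*(-4*1) = -(-560565)*(-4) = -373710*6 = -2242260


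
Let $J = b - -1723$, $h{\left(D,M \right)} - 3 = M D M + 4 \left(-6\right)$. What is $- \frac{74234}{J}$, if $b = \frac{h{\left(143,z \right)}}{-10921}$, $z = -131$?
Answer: $- \frac{810709514}{16362881} \approx -49.546$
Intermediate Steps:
$h{\left(D,M \right)} = -21 + D M^{2}$ ($h{\left(D,M \right)} = 3 + \left(M D M + 4 \left(-6\right)\right) = 3 + \left(D M M - 24\right) = 3 + \left(D M^{2} - 24\right) = 3 + \left(-24 + D M^{2}\right) = -21 + D M^{2}$)
$b = - \frac{2454002}{10921}$ ($b = \frac{-21 + 143 \left(-131\right)^{2}}{-10921} = \left(-21 + 143 \cdot 17161\right) \left(- \frac{1}{10921}\right) = \left(-21 + 2454023\right) \left(- \frac{1}{10921}\right) = 2454002 \left(- \frac{1}{10921}\right) = - \frac{2454002}{10921} \approx -224.7$)
$J = \frac{16362881}{10921}$ ($J = - \frac{2454002}{10921} - -1723 = - \frac{2454002}{10921} + 1723 = \frac{16362881}{10921} \approx 1498.3$)
$- \frac{74234}{J} = - \frac{74234}{\frac{16362881}{10921}} = \left(-74234\right) \frac{10921}{16362881} = - \frac{810709514}{16362881}$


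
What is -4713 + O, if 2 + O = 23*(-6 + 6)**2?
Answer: -4715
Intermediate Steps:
O = -2 (O = -2 + 23*(-6 + 6)**2 = -2 + 23*0**2 = -2 + 23*0 = -2 + 0 = -2)
-4713 + O = -4713 - 2 = -4715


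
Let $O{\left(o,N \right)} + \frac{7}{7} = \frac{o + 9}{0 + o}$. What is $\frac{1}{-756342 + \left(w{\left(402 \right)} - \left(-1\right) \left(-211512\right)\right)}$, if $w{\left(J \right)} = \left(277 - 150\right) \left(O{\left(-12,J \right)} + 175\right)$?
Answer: $- \frac{4}{3782897} \approx -1.0574 \cdot 10^{-6}$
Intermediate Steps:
$O{\left(o,N \right)} = -1 + \frac{9 + o}{o}$ ($O{\left(o,N \right)} = -1 + \frac{o + 9}{0 + o} = -1 + \frac{9 + o}{o}$)
$w{\left(J \right)} = \frac{88519}{4}$ ($w{\left(J \right)} = \left(277 - 150\right) \left(\frac{9}{-12} + 175\right) = 127 \left(9 \left(- \frac{1}{12}\right) + 175\right) = 127 \left(- \frac{3}{4} + 175\right) = 127 \cdot \frac{697}{4} = \frac{88519}{4}$)
$\frac{1}{-756342 + \left(w{\left(402 \right)} - \left(-1\right) \left(-211512\right)\right)} = \frac{1}{-756342 + \left(\frac{88519}{4} - \left(-1\right) \left(-211512\right)\right)} = \frac{1}{-756342 + \left(\frac{88519}{4} - 211512\right)} = \frac{1}{-756342 - \frac{757529}{4}} = \frac{1}{- \frac{3782897}{4}} = - \frac{4}{3782897}$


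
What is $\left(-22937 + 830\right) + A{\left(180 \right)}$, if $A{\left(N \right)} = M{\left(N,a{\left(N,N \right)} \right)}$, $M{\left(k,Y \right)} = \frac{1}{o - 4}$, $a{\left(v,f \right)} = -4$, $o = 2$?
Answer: $- \frac{44215}{2} \approx -22108.0$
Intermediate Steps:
$M{\left(k,Y \right)} = - \frac{1}{2}$ ($M{\left(k,Y \right)} = \frac{1}{2 - 4} = \frac{1}{-2} = - \frac{1}{2}$)
$A{\left(N \right)} = - \frac{1}{2}$
$\left(-22937 + 830\right) + A{\left(180 \right)} = \left(-22937 + 830\right) - \frac{1}{2} = -22107 - \frac{1}{2} = - \frac{44215}{2}$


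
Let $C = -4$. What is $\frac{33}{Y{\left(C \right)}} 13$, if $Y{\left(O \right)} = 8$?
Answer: $\frac{429}{8} \approx 53.625$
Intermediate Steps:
$\frac{33}{Y{\left(C \right)}} 13 = \frac{33}{8} \cdot 13 = \frac{429}{8}$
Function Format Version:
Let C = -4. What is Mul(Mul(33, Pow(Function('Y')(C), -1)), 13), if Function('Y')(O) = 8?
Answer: Rational(429, 8) ≈ 53.625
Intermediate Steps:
Mul(Mul(33, Pow(Function('Y')(C), -1)), 13) = Mul(Mul(33, Pow(8, -1)), 13) = Mul(Mul(33, Rational(1, 8)), 13) = Mul(Rational(33, 8), 13) = Rational(429, 8)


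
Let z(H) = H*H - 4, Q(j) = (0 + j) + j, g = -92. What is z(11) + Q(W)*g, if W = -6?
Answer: 1221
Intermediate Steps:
Q(j) = 2*j (Q(j) = j + j = 2*j)
z(H) = -4 + H² (z(H) = H² - 4 = -4 + H²)
z(11) + Q(W)*g = (-4 + 11²) + (2*(-6))*(-92) = (-4 + 121) - 12*(-92) = 117 + 1104 = 1221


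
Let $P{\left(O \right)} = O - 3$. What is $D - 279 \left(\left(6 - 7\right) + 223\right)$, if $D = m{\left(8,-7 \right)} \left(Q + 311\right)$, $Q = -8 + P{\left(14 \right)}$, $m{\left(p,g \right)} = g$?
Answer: $-64136$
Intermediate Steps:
$P{\left(O \right)} = -3 + O$
$Q = 3$ ($Q = -8 + \left(-3 + 14\right) = -8 + 11 = 3$)
$D = -2198$ ($D = - 7 \left(3 + 311\right) = \left(-7\right) 314 = -2198$)
$D - 279 \left(\left(6 - 7\right) + 223\right) = -2198 - 279 \left(\left(6 - 7\right) + 223\right) = -2198 - 279 \left(-1 + 223\right) = -2198 - 61938 = -64136$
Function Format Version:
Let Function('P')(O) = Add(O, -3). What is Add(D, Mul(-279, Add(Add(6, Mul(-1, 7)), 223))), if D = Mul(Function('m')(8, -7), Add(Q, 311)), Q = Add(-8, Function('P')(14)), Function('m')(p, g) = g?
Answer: -64136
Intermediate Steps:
Function('P')(O) = Add(-3, O)
Q = 3 (Q = Add(-8, Add(-3, 14)) = Add(-8, 11) = 3)
D = -2198 (D = Mul(-7, Add(3, 311)) = Mul(-7, 314) = -2198)
Add(D, Mul(-279, Add(Add(6, Mul(-1, 7)), 223))) = Add(-2198, Mul(-279, Add(Add(6, Mul(-1, 7)), 223))) = Add(-2198, Mul(-279, Add(Add(6, -7), 223))) = Add(-2198, Mul(-279, Add(-1, 223))) = Add(-2198, Mul(-279, 222)) = Add(-2198, -61938) = -64136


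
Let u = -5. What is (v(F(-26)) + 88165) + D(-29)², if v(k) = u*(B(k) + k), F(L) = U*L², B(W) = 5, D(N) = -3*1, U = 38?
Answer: -40291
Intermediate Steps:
D(N) = -3
F(L) = 38*L²
v(k) = -25 - 5*k (v(k) = -5*(5 + k) = -25 - 5*k)
(v(F(-26)) + 88165) + D(-29)² = ((-25 - 190*(-26)²) + 88165) + (-3)² = ((-25 - 190*676) + 88165) + 9 = ((-25 - 5*25688) + 88165) + 9 = ((-25 - 128440) + 88165) + 9 = (-128465 + 88165) + 9 = -40300 + 9 = -40291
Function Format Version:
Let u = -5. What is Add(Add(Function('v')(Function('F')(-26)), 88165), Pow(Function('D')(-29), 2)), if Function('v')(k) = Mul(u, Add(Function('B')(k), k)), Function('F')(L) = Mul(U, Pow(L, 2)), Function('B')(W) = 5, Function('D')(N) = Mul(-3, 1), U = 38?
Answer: -40291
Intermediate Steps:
Function('D')(N) = -3
Function('F')(L) = Mul(38, Pow(L, 2))
Function('v')(k) = Add(-25, Mul(-5, k)) (Function('v')(k) = Mul(-5, Add(5, k)) = Add(-25, Mul(-5, k)))
Add(Add(Function('v')(Function('F')(-26)), 88165), Pow(Function('D')(-29), 2)) = Add(Add(Add(-25, Mul(-5, Mul(38, Pow(-26, 2)))), 88165), Pow(-3, 2)) = Add(Add(Add(-25, Mul(-5, Mul(38, 676))), 88165), 9) = Add(Add(Add(-25, Mul(-5, 25688)), 88165), 9) = Add(Add(Add(-25, -128440), 88165), 9) = Add(Add(-128465, 88165), 9) = Add(-40300, 9) = -40291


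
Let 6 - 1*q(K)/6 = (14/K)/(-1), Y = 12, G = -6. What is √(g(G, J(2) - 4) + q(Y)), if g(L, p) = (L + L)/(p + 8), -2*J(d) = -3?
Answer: √4939/11 ≈ 6.3889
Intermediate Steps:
J(d) = 3/2 (J(d) = -½*(-3) = 3/2)
q(K) = 36 + 84/K (q(K) = 36 - 6*14/K/(-1) = 36 - 6*14/K*(-1) = 36 - (-84)/K = 36 + 84/K)
g(L, p) = 2*L/(8 + p) (g(L, p) = (2*L)/(8 + p) = 2*L/(8 + p))
√(g(G, J(2) - 4) + q(Y)) = √(2*(-6)/(8 + (3/2 - 4)) + (36 + 84/12)) = √(2*(-6)/(8 - 5/2) + (36 + 84*(1/12))) = √(2*(-6)/(11/2) + (36 + 7)) = √(2*(-6)*(2/11) + 43) = √(-24/11 + 43) = √(449/11) = √4939/11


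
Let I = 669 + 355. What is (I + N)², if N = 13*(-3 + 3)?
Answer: 1048576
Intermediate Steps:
I = 1024
N = 0 (N = 13*0 = 0)
(I + N)² = (1024 + 0)² = 1024² = 1048576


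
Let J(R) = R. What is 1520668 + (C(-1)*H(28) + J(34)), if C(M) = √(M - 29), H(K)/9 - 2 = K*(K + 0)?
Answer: 1520702 + 7074*I*√30 ≈ 1.5207e+6 + 38746.0*I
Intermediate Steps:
H(K) = 18 + 9*K² (H(K) = 18 + 9*(K*(K + 0)) = 18 + 9*(K*K) = 18 + 9*K²)
C(M) = √(-29 + M)
1520668 + (C(-1)*H(28) + J(34)) = 1520668 + (√(-29 - 1)*(18 + 9*28²) + 34) = 1520668 + (√(-30)*(18 + 9*784) + 34) = 1520668 + ((I*√30)*(18 + 7056) + 34) = 1520668 + ((I*√30)*7074 + 34) = 1520668 + (7074*I*√30 + 34) = 1520668 + (34 + 7074*I*√30) = 1520702 + 7074*I*√30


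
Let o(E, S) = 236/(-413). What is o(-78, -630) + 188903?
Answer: 1322317/7 ≈ 1.8890e+5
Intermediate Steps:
o(E, S) = -4/7 (o(E, S) = 236*(-1/413) = -4/7)
o(-78, -630) + 188903 = -4/7 + 188903 = 1322317/7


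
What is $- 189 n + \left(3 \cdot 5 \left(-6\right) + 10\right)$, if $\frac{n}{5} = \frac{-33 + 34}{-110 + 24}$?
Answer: $- \frac{5935}{86} \approx -69.012$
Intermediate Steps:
$n = - \frac{5}{86}$ ($n = 5 \frac{-33 + 34}{-110 + 24} = 5 \cdot 1 \frac{1}{-86} = 5 \cdot 1 \left(- \frac{1}{86}\right) = 5 \left(- \frac{1}{86}\right) = - \frac{5}{86} \approx -0.05814$)
$- 189 n + \left(3 \cdot 5 \left(-6\right) + 10\right) = \left(-189\right) \left(- \frac{5}{86}\right) + \left(3 \cdot 5 \left(-6\right) + 10\right) = \frac{945}{86} + \left(15 \left(-6\right) + 10\right) = \frac{945}{86} + \left(-90 + 10\right) = \frac{945}{86} - 80 = - \frac{5935}{86}$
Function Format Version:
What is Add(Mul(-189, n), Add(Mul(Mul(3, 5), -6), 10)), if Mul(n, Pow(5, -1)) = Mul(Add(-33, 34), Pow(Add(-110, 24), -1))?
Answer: Rational(-5935, 86) ≈ -69.012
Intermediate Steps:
n = Rational(-5, 86) (n = Mul(5, Mul(Add(-33, 34), Pow(Add(-110, 24), -1))) = Mul(5, Mul(1, Pow(-86, -1))) = Mul(5, Mul(1, Rational(-1, 86))) = Mul(5, Rational(-1, 86)) = Rational(-5, 86) ≈ -0.058140)
Add(Mul(-189, n), Add(Mul(Mul(3, 5), -6), 10)) = Add(Mul(-189, Rational(-5, 86)), Add(Mul(Mul(3, 5), -6), 10)) = Add(Rational(945, 86), Add(Mul(15, -6), 10)) = Add(Rational(945, 86), Add(-90, 10)) = Add(Rational(945, 86), -80) = Rational(-5935, 86)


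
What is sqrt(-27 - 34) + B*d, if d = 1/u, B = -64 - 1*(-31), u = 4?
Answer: -33/4 + I*sqrt(61) ≈ -8.25 + 7.8102*I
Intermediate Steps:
B = -33 (B = -64 + 31 = -33)
d = 1/4 ≈ 0.25000
sqrt(-27 - 34) + B*d = sqrt(-27 - 34) - 33*1/4 = sqrt(-61) - 33/4 = I*sqrt(61) - 33/4 = -33/4 + I*sqrt(61)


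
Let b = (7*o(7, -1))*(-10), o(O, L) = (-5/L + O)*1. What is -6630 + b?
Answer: -7470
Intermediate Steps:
o(O, L) = O - 5/L (o(O, L) = (O - 5/L)*1 = O - 5/L)
b = -840 (b = (7*(7 - 5/(-1)))*(-10) = (7*(7 - 5*(-1)))*(-10) = (7*(7 + 5))*(-10) = (7*12)*(-10) = 84*(-10) = -840)
-6630 + b = -6630 - 840 = -7470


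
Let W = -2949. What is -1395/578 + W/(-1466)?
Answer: -85137/211837 ≈ -0.40190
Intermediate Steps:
-1395/578 + W/(-1466) = -1395/578 - 2949/(-1466) = -1395*1/578 - 2949*(-1/1466) = -1395/578 + 2949/1466 = -85137/211837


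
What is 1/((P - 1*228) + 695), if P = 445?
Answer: 1/912 ≈ 0.0010965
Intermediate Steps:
1/((P - 1*228) + 695) = 1/((445 - 1*228) + 695) = 1/((445 - 228) + 695) = 1/(217 + 695) = 1/912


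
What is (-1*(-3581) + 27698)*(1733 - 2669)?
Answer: -29277144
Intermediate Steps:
(-1*(-3581) + 27698)*(1733 - 2669) = (3581 + 27698)*(-936) = 31279*(-936) = -29277144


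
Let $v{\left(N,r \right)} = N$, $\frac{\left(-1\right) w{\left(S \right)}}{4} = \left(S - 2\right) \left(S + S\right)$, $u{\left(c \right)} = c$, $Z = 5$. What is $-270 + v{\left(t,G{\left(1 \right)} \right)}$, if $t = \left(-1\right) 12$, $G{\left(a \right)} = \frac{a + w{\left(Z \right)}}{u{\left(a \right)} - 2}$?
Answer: $-282$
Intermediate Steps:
$w{\left(S \right)} = - 8 S \left(-2 + S\right)$ ($w{\left(S \right)} = - 4 \left(S - 2\right) \left(S + S\right) = - 4 \left(-2 + S\right) 2 S = - 4 \cdot 2 S \left(-2 + S\right) = - 8 S \left(-2 + S\right)$)
$G{\left(a \right)} = \frac{-120 + a}{-2 + a}$ ($G{\left(a \right)} = \frac{a + 8 \cdot 5 \left(2 - 5\right)}{a - 2} = \frac{a + 8 \cdot 5 \left(2 - 5\right)}{-2 + a} = \frac{a + 8 \cdot 5 \left(-3\right)}{-2 + a} = \frac{a - 120}{-2 + a} = \frac{-120 + a}{-2 + a}$)
$t = -12$
$-270 + v{\left(t,G{\left(1 \right)} \right)} = -270 - 12 = -282$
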